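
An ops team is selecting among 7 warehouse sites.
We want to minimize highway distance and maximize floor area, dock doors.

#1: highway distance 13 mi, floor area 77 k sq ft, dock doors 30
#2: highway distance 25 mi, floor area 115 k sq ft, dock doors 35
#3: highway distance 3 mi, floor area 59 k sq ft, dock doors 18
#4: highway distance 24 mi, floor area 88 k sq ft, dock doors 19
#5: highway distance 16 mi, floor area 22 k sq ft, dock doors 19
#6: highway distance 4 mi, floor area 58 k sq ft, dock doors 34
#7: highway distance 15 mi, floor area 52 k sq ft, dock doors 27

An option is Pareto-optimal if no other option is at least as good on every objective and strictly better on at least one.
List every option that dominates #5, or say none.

#1, #6, #7

#1: highway distance 13≤16, floor area 77≥22, dock doors 30≥19 — dominates #5.
#6: highway distance 4≤16, floor area 58≥22, dock doors 34≥19 — dominates #5.
#7: highway distance 15≤16, floor area 52≥22, dock doors 27≥19 — dominates #5.
Others (#2, #3, #4) are each worse than #5 on at least one objective.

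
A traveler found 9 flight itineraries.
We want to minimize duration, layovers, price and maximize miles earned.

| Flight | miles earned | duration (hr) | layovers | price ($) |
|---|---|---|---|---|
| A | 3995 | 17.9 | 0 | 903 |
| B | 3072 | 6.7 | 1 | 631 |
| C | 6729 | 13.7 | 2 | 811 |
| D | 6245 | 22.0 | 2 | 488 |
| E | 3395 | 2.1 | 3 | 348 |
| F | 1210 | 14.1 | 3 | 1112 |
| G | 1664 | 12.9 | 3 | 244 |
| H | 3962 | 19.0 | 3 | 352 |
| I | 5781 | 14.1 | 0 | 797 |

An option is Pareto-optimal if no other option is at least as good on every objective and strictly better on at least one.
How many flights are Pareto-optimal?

A: dominated by I (miles earned 5781≥3995, duration 14.1≤17.9, layovers 0≤0, price 797≤903).
B: not dominated.
C: not dominated (best miles earned).
D: not dominated.
E: not dominated (best duration).
F: dominated by B (miles earned 3072≥1210, duration 6.7≤14.1, layovers 1≤3, price 631≤1112).
G: not dominated (best price).
H: not dominated.
I: not dominated.
Pareto-optimal: B, C, D, E, G, H, I → 7.

7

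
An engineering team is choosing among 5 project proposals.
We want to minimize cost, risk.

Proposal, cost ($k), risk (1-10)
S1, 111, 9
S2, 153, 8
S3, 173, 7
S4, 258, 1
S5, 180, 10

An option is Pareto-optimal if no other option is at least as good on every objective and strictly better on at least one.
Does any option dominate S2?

S1: worse on risk (9 vs 8).
S3: worse on cost (173 vs 153).
S4: worse on cost (258 vs 153).
S5: worse on cost (180 vs 153).
No option is at least as good as S2 on every objective and strictly better on one.

No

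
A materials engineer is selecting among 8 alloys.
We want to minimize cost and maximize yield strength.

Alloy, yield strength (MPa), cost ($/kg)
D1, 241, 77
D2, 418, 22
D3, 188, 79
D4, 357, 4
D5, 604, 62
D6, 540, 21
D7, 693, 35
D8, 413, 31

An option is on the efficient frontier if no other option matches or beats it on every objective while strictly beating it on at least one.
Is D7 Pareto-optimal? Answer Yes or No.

Yes

D1: worse on yield strength (241 vs 693).
D2: worse on yield strength (418 vs 693).
D3: worse on yield strength (188 vs 693).
D4: worse on yield strength (357 vs 693).
D5: worse on yield strength (604 vs 693).
D6: worse on yield strength (540 vs 693).
D8: worse on yield strength (413 vs 693).
No option is at least as good as D7 on every objective and strictly better on one.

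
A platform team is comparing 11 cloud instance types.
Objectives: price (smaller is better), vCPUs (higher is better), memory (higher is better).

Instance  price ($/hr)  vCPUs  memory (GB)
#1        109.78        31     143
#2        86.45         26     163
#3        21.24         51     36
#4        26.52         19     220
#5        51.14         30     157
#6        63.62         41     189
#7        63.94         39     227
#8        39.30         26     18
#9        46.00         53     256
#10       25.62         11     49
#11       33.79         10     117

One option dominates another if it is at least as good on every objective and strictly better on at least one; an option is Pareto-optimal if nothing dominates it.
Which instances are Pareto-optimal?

#3, #4, #9, #10

#1: dominated by #6 (price 63.62≤109.78, vCPUs 41≥31, memory 189≥143).
#2: dominated by #6 (price 63.62≤86.45, vCPUs 41≥26, memory 189≥163).
#3: not dominated (best price).
#4: not dominated.
#5: dominated by #9 (price 46.00≤51.14, vCPUs 53≥30, memory 256≥157).
#6: dominated by #9 (price 46.00≤63.62, vCPUs 53≥41, memory 256≥189).
#7: dominated by #9 (price 46.00≤63.94, vCPUs 53≥39, memory 256≥227).
#8: dominated by #3 (price 21.24≤39.30, vCPUs 51≥26, memory 36≥18).
#9: not dominated (best vCPUs).
#10: not dominated.
#11: dominated by #4 (price 26.52≤33.79, vCPUs 19≥10, memory 220≥117).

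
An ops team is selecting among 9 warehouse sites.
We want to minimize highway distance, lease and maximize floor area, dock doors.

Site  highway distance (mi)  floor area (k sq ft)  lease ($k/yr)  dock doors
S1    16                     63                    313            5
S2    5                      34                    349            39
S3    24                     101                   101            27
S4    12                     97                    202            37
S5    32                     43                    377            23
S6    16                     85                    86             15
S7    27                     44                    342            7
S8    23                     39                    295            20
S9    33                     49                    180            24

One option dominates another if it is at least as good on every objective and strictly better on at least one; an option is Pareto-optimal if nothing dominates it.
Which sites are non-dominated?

S1: dominated by S4 (highway distance 12≤16, floor area 97≥63, lease 202≤313, dock doors 37≥5).
S2: not dominated (best highway distance).
S3: not dominated (best floor area).
S4: not dominated.
S5: dominated by S3 (highway distance 24≤32, floor area 101≥43, lease 101≤377, dock doors 27≥23).
S6: not dominated (best lease).
S7: dominated by S3 (highway distance 24≤27, floor area 101≥44, lease 101≤342, dock doors 27≥7).
S8: dominated by S4 (highway distance 12≤23, floor area 97≥39, lease 202≤295, dock doors 37≥20).
S9: dominated by S3 (highway distance 24≤33, floor area 101≥49, lease 101≤180, dock doors 27≥24).

S2, S3, S4, S6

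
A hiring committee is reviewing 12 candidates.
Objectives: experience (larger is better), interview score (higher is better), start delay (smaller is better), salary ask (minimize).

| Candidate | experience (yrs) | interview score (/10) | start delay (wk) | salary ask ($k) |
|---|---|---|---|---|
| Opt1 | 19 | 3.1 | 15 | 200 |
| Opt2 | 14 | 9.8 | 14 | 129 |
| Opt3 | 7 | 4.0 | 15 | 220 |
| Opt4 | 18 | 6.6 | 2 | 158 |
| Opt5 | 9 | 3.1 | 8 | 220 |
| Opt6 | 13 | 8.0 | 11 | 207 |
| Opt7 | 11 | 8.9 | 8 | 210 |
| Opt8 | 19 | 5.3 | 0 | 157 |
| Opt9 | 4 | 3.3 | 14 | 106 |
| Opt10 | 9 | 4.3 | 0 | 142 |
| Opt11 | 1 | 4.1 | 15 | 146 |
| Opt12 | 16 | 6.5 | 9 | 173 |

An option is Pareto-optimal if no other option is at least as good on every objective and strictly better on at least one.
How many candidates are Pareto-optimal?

7

Opt1: dominated by Opt8 (experience 19≥19, interview score 5.3≥3.1, start delay 0≤15, salary ask 157≤200).
Opt2: not dominated (best interview score).
Opt3: dominated by Opt2 (experience 14≥7, interview score 9.8≥4.0, start delay 14≤15, salary ask 129≤220).
Opt4: not dominated.
Opt5: dominated by Opt4 (experience 18≥9, interview score 6.6≥3.1, start delay 2≤8, salary ask 158≤220).
Opt6: not dominated.
Opt7: not dominated.
Opt8: not dominated.
Opt9: not dominated (best salary ask).
Opt10: not dominated.
Opt11: dominated by Opt2 (experience 14≥1, interview score 9.8≥4.1, start delay 14≤15, salary ask 129≤146).
Opt12: dominated by Opt4 (experience 18≥16, interview score 6.6≥6.5, start delay 2≤9, salary ask 158≤173).
Pareto-optimal: Opt2, Opt4, Opt6, Opt7, Opt8, Opt9, Opt10 → 7.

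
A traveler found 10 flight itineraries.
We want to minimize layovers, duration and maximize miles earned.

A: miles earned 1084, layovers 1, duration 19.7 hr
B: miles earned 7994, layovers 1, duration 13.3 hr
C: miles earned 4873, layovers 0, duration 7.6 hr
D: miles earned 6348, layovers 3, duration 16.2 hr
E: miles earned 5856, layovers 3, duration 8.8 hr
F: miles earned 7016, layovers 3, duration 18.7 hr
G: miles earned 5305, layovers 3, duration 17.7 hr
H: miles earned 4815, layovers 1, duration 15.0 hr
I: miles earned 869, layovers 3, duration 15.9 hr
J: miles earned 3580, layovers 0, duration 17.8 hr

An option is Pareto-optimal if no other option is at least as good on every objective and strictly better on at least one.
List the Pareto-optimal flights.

A: dominated by B (miles earned 7994≥1084, layovers 1≤1, duration 13.3≤19.7).
B: not dominated (best miles earned).
C: not dominated (best duration).
D: dominated by B (miles earned 7994≥6348, layovers 1≤3, duration 13.3≤16.2).
E: not dominated.
F: dominated by B (miles earned 7994≥7016, layovers 1≤3, duration 13.3≤18.7).
G: dominated by B (miles earned 7994≥5305, layovers 1≤3, duration 13.3≤17.7).
H: dominated by B (miles earned 7994≥4815, layovers 1≤1, duration 13.3≤15.0).
I: dominated by B (miles earned 7994≥869, layovers 1≤3, duration 13.3≤15.9).
J: dominated by C (miles earned 4873≥3580, layovers 0≤0, duration 7.6≤17.8).

B, C, E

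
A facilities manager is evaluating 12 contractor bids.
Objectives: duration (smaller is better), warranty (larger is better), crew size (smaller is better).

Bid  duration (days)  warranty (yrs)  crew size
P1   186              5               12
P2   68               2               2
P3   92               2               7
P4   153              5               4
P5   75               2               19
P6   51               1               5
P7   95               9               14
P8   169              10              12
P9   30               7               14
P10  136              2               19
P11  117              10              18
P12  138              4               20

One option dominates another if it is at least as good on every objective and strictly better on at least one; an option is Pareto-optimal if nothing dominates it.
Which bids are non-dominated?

P1: dominated by P4 (duration 153≤186, warranty 5≥5, crew size 4≤12).
P2: not dominated (best crew size).
P3: dominated by P2 (duration 68≤92, warranty 2≥2, crew size 2≤7).
P4: not dominated.
P5: dominated by P2 (duration 68≤75, warranty 2≥2, crew size 2≤19).
P6: not dominated.
P7: not dominated.
P8: not dominated.
P9: not dominated (best duration).
P10: dominated by P2 (duration 68≤136, warranty 2≥2, crew size 2≤19).
P11: not dominated.
P12: dominated by P7 (duration 95≤138, warranty 9≥4, crew size 14≤20).

P2, P4, P6, P7, P8, P9, P11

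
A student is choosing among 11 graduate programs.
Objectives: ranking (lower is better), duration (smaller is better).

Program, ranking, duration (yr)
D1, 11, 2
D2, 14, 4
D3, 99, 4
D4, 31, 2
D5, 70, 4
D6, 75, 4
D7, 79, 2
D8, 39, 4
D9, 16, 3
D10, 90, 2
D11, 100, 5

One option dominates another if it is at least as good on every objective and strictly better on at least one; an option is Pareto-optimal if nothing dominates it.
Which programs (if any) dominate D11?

D1, D2, D3, D4, D5, D6, D7, D8, D9, D10

D1: ranking 11≤100, duration 2≤5 — dominates D11.
D2: ranking 14≤100, duration 4≤5 — dominates D11.
D3: ranking 99≤100, duration 4≤5 — dominates D11.
D4: ranking 31≤100, duration 2≤5 — dominates D11.
D5: ranking 70≤100, duration 4≤5 — dominates D11.
D6: ranking 75≤100, duration 4≤5 — dominates D11.
D7: ranking 79≤100, duration 2≤5 — dominates D11.
D8: ranking 39≤100, duration 4≤5 — dominates D11.
D9: ranking 16≤100, duration 3≤5 — dominates D11.
D10: ranking 90≤100, duration 2≤5 — dominates D11.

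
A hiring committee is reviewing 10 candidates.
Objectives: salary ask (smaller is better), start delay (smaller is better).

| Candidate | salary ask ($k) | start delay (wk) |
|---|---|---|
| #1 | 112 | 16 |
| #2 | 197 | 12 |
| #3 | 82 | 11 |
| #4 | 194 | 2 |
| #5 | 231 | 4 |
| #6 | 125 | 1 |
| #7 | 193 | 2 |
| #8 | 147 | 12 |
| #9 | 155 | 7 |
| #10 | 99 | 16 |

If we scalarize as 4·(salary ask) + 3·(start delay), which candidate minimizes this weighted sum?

#3

#1: 4·112 + 3·16 = 496
#2: 4·197 + 3·12 = 824
#3: 4·82 + 3·11 = 361
#4: 4·194 + 3·2 = 782
#5: 4·231 + 3·4 = 936
#6: 4·125 + 3·1 = 503
#7: 4·193 + 3·2 = 778
#8: 4·147 + 3·12 = 624
#9: 4·155 + 3·7 = 641
#10: 4·99 + 3·16 = 444
Lowest: #3 at 361.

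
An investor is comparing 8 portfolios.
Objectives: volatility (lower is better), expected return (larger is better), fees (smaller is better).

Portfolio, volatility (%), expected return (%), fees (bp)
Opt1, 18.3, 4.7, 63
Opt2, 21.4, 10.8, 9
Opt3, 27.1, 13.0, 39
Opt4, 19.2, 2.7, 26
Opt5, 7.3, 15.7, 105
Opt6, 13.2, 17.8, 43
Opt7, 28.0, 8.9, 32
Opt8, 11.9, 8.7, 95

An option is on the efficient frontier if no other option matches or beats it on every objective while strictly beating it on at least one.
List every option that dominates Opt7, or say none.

Opt2: volatility 21.4≤28.0, expected return 10.8≥8.9, fees 9≤32 — dominates Opt7.
Others (Opt1, Opt3, Opt4, Opt5, Opt6, Opt8) are each worse than Opt7 on at least one objective.

Opt2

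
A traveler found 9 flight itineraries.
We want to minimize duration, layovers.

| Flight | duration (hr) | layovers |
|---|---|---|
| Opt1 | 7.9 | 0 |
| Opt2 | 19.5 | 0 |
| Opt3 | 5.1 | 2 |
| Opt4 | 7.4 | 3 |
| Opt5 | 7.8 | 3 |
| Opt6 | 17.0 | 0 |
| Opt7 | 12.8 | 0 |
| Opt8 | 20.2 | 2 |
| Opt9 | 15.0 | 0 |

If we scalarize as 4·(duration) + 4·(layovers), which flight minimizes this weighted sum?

Opt3

Opt1: 4·7.9 + 4·0 = 31.6
Opt2: 4·19.5 + 4·0 = 78.0
Opt3: 4·5.1 + 4·2 = 28.4
Opt4: 4·7.4 + 4·3 = 41.6
Opt5: 4·7.8 + 4·3 = 43.2
Opt6: 4·17.0 + 4·0 = 68.0
Opt7: 4·12.8 + 4·0 = 51.2
Opt8: 4·20.2 + 4·2 = 88.8
Opt9: 4·15.0 + 4·0 = 60.0
Lowest: Opt3 at 28.4.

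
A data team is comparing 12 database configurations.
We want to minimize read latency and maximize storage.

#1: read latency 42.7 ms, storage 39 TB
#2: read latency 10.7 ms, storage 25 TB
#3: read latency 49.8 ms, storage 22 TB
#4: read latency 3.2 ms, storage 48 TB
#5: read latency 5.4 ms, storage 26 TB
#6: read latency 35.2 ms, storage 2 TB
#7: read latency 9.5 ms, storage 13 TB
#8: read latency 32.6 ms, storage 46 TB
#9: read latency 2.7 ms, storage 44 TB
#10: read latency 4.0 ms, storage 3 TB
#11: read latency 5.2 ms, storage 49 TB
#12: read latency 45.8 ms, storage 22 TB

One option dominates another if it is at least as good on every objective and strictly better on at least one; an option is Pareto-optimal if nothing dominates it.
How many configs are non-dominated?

#1: dominated by #4 (read latency 3.2≤42.7, storage 48≥39).
#2: dominated by #4 (read latency 3.2≤10.7, storage 48≥25).
#3: dominated by #1 (read latency 42.7≤49.8, storage 39≥22).
#4: not dominated.
#5: dominated by #4 (read latency 3.2≤5.4, storage 48≥26).
#6: dominated by #2 (read latency 10.7≤35.2, storage 25≥2).
#7: dominated by #4 (read latency 3.2≤9.5, storage 48≥13).
#8: dominated by #4 (read latency 3.2≤32.6, storage 48≥46).
#9: not dominated (best read latency).
#10: dominated by #4 (read latency 3.2≤4.0, storage 48≥3).
#11: not dominated (best storage).
#12: dominated by #1 (read latency 42.7≤45.8, storage 39≥22).
Pareto-optimal: #4, #9, #11 → 3.

3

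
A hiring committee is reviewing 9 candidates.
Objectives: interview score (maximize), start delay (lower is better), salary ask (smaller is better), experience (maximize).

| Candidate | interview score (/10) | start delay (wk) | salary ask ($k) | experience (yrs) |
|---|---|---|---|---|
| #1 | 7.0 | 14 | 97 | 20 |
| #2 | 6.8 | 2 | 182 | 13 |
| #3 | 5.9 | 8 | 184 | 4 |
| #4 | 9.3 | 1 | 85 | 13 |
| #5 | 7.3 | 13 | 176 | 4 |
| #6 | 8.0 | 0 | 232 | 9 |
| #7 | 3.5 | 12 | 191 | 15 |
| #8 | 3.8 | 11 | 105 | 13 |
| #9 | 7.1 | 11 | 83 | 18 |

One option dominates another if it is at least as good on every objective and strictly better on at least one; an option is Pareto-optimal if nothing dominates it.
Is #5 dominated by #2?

#2 vs #5: #2 is worse on interview score (6.8 vs 7.3), so it does not dominate #5.

No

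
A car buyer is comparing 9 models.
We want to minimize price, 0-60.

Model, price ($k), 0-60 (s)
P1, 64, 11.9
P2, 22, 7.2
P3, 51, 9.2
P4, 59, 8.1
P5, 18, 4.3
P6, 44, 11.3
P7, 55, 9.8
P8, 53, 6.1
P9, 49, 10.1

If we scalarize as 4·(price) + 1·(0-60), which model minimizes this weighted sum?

P1: 4·64 + 1·11.9 = 267.9
P2: 4·22 + 1·7.2 = 95.2
P3: 4·51 + 1·9.2 = 213.2
P4: 4·59 + 1·8.1 = 244.1
P5: 4·18 + 1·4.3 = 76.3
P6: 4·44 + 1·11.3 = 187.3
P7: 4·55 + 1·9.8 = 229.8
P8: 4·53 + 1·6.1 = 218.1
P9: 4·49 + 1·10.1 = 206.1
Lowest: P5 at 76.3.

P5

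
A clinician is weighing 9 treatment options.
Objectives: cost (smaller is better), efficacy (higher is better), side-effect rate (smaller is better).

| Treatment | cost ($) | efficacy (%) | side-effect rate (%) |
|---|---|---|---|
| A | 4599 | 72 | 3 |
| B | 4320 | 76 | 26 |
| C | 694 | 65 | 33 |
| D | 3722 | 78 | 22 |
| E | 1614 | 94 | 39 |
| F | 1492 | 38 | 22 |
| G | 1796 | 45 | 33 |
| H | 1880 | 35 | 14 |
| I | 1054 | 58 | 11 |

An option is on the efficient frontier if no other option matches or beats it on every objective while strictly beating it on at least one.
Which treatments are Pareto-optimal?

A: not dominated (best side-effect rate).
B: dominated by D (cost 3722≤4320, efficacy 78≥76, side-effect rate 22≤26).
C: not dominated (best cost).
D: not dominated.
E: not dominated (best efficacy).
F: dominated by I (cost 1054≤1492, efficacy 58≥38, side-effect rate 11≤22).
G: dominated by C (cost 694≤1796, efficacy 65≥45, side-effect rate 33≤33).
H: dominated by I (cost 1054≤1880, efficacy 58≥35, side-effect rate 11≤14).
I: not dominated.

A, C, D, E, I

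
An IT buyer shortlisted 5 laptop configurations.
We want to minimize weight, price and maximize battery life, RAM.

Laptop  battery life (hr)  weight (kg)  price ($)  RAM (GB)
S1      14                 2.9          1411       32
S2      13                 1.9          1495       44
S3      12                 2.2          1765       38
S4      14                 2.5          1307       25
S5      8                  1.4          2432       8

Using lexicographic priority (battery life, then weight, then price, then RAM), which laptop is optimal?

S4

First maximize battery life: best is 14, kept {S1, S4}.
Then minimize weight: best is 2.5, kept {S4}.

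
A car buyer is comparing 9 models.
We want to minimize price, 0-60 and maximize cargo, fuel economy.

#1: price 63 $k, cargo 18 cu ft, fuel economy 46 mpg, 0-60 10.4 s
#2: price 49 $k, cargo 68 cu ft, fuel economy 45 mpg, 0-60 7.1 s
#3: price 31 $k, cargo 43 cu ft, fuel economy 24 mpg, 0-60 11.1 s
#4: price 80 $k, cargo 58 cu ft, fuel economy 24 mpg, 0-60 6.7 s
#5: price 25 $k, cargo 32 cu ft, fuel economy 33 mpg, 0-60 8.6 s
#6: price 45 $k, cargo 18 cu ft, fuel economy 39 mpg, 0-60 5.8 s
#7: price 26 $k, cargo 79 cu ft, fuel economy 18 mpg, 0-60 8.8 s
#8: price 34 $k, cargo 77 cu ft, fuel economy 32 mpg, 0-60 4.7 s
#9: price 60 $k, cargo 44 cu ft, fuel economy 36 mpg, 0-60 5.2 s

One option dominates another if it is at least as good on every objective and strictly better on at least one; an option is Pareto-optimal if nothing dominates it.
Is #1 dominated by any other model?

No

#2: worse on fuel economy (45 vs 46).
#3: worse on fuel economy (24 vs 46).
#4: worse on price (80 vs 63).
#5: worse on fuel economy (33 vs 46).
#6: worse on fuel economy (39 vs 46).
#7: worse on fuel economy (18 vs 46).
#8: worse on fuel economy (32 vs 46).
#9: worse on fuel economy (36 vs 46).
No option is at least as good as #1 on every objective and strictly better on one.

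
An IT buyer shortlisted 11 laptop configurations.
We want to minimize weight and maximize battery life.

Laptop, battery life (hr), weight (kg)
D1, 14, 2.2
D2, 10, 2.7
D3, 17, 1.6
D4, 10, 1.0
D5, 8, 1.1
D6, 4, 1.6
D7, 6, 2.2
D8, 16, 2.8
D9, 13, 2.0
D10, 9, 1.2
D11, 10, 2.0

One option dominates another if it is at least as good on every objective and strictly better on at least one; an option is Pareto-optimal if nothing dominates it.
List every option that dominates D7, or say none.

D1: battery life 14≥6, weight 2.2≤2.2 — dominates D7.
D3: battery life 17≥6, weight 1.6≤2.2 — dominates D7.
D4: battery life 10≥6, weight 1.0≤2.2 — dominates D7.
D5: battery life 8≥6, weight 1.1≤2.2 — dominates D7.
D9: battery life 13≥6, weight 2.0≤2.2 — dominates D7.
D10: battery life 9≥6, weight 1.2≤2.2 — dominates D7.
D11: battery life 10≥6, weight 2.0≤2.2 — dominates D7.
Others (D2, D6, D8) are each worse than D7 on at least one objective.

D1, D3, D4, D5, D9, D10, D11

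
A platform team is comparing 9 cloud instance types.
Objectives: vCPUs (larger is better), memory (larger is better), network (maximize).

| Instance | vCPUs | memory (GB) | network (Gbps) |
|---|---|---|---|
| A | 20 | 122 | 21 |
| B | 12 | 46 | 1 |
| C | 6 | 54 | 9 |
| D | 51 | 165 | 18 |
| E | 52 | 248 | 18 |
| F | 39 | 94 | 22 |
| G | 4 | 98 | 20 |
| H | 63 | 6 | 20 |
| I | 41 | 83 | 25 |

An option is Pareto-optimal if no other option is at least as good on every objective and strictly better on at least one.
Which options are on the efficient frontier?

A, E, F, H, I

A: not dominated.
B: dominated by A (vCPUs 20≥12, memory 122≥46, network 21≥1).
C: dominated by A (vCPUs 20≥6, memory 122≥54, network 21≥9).
D: dominated by E (vCPUs 52≥51, memory 248≥165, network 18≥18).
E: not dominated (best memory).
F: not dominated.
G: dominated by A (vCPUs 20≥4, memory 122≥98, network 21≥20).
H: not dominated (best vCPUs).
I: not dominated (best network).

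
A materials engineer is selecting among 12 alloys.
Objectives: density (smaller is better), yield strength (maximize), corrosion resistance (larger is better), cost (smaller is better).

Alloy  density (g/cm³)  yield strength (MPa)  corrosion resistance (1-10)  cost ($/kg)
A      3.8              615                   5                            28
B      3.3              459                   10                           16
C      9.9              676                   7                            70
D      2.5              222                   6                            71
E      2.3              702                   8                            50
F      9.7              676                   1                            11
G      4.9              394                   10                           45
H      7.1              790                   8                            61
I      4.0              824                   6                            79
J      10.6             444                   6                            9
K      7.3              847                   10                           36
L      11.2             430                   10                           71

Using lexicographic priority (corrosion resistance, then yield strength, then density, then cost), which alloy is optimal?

K

First maximize corrosion resistance: best is 10, kept {B, G, K, L}.
Then maximize yield strength: best is 847, kept {K}.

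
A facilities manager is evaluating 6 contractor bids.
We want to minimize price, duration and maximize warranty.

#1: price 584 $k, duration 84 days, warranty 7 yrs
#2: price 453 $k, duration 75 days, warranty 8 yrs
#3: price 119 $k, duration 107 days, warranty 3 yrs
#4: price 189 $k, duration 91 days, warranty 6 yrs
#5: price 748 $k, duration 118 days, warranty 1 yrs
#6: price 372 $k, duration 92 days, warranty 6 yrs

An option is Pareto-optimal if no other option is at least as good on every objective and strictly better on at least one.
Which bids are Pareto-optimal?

#1: dominated by #2 (price 453≤584, duration 75≤84, warranty 8≥7).
#2: not dominated (best duration).
#3: not dominated (best price).
#4: not dominated.
#5: dominated by #1 (price 584≤748, duration 84≤118, warranty 7≥1).
#6: dominated by #4 (price 189≤372, duration 91≤92, warranty 6≥6).

#2, #3, #4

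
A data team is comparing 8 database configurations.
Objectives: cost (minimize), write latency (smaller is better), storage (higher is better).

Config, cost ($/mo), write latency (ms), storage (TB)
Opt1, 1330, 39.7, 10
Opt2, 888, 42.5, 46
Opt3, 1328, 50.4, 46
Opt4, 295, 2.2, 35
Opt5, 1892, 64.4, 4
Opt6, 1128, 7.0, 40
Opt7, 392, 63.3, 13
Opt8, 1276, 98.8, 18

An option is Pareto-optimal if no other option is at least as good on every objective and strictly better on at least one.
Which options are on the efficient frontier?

Opt2, Opt4, Opt6

Opt1: dominated by Opt4 (cost 295≤1330, write latency 2.2≤39.7, storage 35≥10).
Opt2: not dominated.
Opt3: dominated by Opt2 (cost 888≤1328, write latency 42.5≤50.4, storage 46≥46).
Opt4: not dominated (best cost).
Opt5: dominated by Opt1 (cost 1330≤1892, write latency 39.7≤64.4, storage 10≥4).
Opt6: not dominated.
Opt7: dominated by Opt4 (cost 295≤392, write latency 2.2≤63.3, storage 35≥13).
Opt8: dominated by Opt2 (cost 888≤1276, write latency 42.5≤98.8, storage 46≥18).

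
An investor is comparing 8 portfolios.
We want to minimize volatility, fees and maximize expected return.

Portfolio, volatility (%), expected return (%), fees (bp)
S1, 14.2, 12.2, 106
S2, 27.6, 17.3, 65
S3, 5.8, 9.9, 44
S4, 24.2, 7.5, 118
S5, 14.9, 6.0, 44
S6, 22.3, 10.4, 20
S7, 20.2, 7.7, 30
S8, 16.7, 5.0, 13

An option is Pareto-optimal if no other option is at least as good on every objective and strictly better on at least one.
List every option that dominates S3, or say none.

S1: worse on volatility (14.2 vs 5.8).
S2: worse on volatility (27.6 vs 5.8).
S4: worse on volatility (24.2 vs 5.8).
S5: worse on volatility (14.9 vs 5.8).
S6: worse on volatility (22.3 vs 5.8).
S7: worse on volatility (20.2 vs 5.8).
S8: worse on volatility (16.7 vs 5.8).
No option dominates S3.

none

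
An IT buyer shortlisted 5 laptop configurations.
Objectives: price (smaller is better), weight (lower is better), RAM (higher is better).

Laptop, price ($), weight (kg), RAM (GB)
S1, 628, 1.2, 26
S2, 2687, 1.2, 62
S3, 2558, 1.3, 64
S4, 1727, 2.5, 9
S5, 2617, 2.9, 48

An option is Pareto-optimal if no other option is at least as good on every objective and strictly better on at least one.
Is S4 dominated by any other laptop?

S1 vs S4: price 628≤1727, weight 1.2≤2.5, RAM 26≥9 — S1 is at least as good on every objective and strictly better on at least one, so S1 dominates S4.

Yes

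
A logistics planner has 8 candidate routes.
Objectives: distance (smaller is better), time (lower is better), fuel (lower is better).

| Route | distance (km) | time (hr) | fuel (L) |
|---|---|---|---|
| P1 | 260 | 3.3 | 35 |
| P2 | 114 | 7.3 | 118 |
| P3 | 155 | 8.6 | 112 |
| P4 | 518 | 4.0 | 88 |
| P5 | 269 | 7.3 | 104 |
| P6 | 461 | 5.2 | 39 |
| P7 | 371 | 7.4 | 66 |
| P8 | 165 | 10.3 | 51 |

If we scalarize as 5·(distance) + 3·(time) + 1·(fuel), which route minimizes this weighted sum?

P2

P1: 5·260 + 3·3.3 + 1·35 = 1344.9
P2: 5·114 + 3·7.3 + 1·118 = 709.9
P3: 5·155 + 3·8.6 + 1·112 = 912.8
P4: 5·518 + 3·4.0 + 1·88 = 2690.0
P5: 5·269 + 3·7.3 + 1·104 = 1470.9
P6: 5·461 + 3·5.2 + 1·39 = 2359.6
P7: 5·371 + 3·7.4 + 1·66 = 1943.2
P8: 5·165 + 3·10.3 + 1·51 = 906.9
Lowest: P2 at 709.9.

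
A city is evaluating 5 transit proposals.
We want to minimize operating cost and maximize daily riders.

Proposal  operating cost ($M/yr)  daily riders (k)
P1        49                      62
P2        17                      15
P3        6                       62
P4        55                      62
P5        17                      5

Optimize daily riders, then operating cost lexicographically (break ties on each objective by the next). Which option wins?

First maximize daily riders: best is 62, kept {P1, P3, P4}.
Then minimize operating cost: best is 6, kept {P3}.

P3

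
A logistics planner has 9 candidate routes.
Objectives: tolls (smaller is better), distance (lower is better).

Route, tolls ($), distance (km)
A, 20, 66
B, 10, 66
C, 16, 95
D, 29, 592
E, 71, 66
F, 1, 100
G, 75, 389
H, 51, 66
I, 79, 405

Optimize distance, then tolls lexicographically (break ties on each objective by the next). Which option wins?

B

First minimize distance: best is 66, kept {A, B, E, H}.
Then minimize tolls: best is 10, kept {B}.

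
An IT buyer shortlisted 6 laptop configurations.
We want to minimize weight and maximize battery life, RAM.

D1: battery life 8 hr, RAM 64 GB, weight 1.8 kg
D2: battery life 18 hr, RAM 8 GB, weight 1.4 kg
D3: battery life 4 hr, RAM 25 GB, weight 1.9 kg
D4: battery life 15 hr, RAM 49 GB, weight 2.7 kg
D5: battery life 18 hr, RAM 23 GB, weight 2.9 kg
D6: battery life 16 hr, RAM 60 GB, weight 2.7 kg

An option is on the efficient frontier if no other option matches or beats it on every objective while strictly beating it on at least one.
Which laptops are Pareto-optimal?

D1: not dominated (best RAM).
D2: not dominated (best weight).
D3: dominated by D1 (battery life 8≥4, RAM 64≥25, weight 1.8≤1.9).
D4: dominated by D6 (battery life 16≥15, RAM 60≥49, weight 2.7≤2.7).
D5: not dominated.
D6: not dominated.

D1, D2, D5, D6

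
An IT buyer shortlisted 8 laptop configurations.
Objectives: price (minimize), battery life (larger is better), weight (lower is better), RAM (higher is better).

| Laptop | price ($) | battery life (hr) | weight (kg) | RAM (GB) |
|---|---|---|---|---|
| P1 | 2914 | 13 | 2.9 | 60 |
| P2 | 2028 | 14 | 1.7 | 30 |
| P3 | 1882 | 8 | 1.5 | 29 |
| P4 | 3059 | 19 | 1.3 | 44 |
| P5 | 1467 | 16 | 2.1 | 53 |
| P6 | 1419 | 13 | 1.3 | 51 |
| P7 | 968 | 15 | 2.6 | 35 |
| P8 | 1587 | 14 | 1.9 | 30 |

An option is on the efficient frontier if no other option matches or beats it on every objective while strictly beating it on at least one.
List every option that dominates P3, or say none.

P6: price 1419≤1882, battery life 13≥8, weight 1.3≤1.5, RAM 51≥29 — dominates P3.
Others (P1, P2, P4, P5, P7, P8) are each worse than P3 on at least one objective.

P6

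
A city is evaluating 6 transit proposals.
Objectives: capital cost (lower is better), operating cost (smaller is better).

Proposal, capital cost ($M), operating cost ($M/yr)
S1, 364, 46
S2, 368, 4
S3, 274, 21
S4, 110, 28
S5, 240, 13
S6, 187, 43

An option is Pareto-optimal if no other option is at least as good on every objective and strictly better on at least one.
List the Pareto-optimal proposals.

S2, S4, S5

S1: dominated by S3 (capital cost 274≤364, operating cost 21≤46).
S2: not dominated (best operating cost).
S3: dominated by S5 (capital cost 240≤274, operating cost 13≤21).
S4: not dominated (best capital cost).
S5: not dominated.
S6: dominated by S4 (capital cost 110≤187, operating cost 28≤43).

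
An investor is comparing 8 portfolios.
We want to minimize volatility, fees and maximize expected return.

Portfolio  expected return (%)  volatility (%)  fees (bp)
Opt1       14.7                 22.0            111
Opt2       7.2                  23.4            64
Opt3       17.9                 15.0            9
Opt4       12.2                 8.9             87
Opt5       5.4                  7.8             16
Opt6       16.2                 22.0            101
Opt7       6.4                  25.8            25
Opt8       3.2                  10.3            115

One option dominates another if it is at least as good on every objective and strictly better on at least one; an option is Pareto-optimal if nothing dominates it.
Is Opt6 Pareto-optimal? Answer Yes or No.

No

Opt3 vs Opt6: expected return 17.9≥16.2, volatility 15.0≤22.0, fees 9≤101 — Opt3 is at least as good on every objective and strictly better on at least one, so Opt3 dominates Opt6.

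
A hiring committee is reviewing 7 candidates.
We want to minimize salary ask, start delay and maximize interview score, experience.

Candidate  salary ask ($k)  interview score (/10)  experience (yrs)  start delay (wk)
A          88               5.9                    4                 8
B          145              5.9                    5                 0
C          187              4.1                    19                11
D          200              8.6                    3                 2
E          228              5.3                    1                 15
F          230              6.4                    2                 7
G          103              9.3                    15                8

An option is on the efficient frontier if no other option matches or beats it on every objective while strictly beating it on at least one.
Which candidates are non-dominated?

A: not dominated (best salary ask).
B: not dominated (best start delay).
C: not dominated (best experience).
D: not dominated.
E: dominated by A (salary ask 88≤228, interview score 5.9≥5.3, experience 4≥1, start delay 8≤15).
F: dominated by D (salary ask 200≤230, interview score 8.6≥6.4, experience 3≥2, start delay 2≤7).
G: not dominated (best interview score).

A, B, C, D, G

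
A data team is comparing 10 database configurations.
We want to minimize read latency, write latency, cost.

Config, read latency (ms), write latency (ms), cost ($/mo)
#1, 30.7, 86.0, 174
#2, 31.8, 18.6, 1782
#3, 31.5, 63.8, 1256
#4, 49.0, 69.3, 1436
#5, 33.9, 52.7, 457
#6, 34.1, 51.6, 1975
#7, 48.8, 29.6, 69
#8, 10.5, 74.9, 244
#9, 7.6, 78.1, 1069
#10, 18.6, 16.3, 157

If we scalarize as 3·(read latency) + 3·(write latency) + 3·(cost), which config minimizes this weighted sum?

#1: 3·30.7 + 3·86.0 + 3·174 = 872.1
#2: 3·31.8 + 3·18.6 + 3·1782 = 5497.2
#3: 3·31.5 + 3·63.8 + 3·1256 = 4053.9
#4: 3·49.0 + 3·69.3 + 3·1436 = 4662.9
#5: 3·33.9 + 3·52.7 + 3·457 = 1630.8
#6: 3·34.1 + 3·51.6 + 3·1975 = 6182.1
#7: 3·48.8 + 3·29.6 + 3·69 = 442.2
#8: 3·10.5 + 3·74.9 + 3·244 = 988.2
#9: 3·7.6 + 3·78.1 + 3·1069 = 3464.1
#10: 3·18.6 + 3·16.3 + 3·157 = 575.7
Lowest: #7 at 442.2.

#7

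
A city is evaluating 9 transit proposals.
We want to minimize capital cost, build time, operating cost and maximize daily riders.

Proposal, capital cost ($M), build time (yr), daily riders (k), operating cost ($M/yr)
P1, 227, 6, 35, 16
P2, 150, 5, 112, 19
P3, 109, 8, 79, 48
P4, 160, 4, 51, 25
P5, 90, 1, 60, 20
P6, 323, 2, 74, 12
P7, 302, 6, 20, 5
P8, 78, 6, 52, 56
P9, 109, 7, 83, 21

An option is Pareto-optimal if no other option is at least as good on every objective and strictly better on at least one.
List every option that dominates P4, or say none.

P5: capital cost 90≤160, build time 1≤4, daily riders 60≥51, operating cost 20≤25 — dominates P4.
Others (P1, P2, P3, P6, P7, P8, P9) are each worse than P4 on at least one objective.

P5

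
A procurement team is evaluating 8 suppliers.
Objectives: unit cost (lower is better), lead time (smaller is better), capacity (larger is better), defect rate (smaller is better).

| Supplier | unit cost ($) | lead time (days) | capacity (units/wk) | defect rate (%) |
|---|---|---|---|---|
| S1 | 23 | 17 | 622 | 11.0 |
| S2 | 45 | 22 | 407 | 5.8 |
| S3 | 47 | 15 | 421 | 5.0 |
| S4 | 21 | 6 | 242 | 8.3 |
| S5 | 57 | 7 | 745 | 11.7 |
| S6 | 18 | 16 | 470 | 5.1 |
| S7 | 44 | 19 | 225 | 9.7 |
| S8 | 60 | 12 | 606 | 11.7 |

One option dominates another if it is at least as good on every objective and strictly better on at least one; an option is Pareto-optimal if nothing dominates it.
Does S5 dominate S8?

S5 vs S8: unit cost 57≤60, lead time 7≤12, capacity 745≥606, defect rate 11.7≤11.7 — S5 is at least as good on every objective with at least one strict improvement.

Yes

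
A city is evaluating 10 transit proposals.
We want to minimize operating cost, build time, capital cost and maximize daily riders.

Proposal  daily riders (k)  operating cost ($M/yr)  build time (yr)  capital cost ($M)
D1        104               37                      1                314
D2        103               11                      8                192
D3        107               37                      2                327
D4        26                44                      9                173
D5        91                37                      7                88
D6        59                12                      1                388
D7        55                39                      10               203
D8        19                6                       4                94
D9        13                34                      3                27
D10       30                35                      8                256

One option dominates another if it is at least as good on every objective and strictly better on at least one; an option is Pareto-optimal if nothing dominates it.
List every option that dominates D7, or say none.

D2: daily riders 103≥55, operating cost 11≤39, build time 8≤10, capital cost 192≤203 — dominates D7.
D5: daily riders 91≥55, operating cost 37≤39, build time 7≤10, capital cost 88≤203 — dominates D7.
Others (D1, D3, D4, D6, D8, D9, D10) are each worse than D7 on at least one objective.

D2, D5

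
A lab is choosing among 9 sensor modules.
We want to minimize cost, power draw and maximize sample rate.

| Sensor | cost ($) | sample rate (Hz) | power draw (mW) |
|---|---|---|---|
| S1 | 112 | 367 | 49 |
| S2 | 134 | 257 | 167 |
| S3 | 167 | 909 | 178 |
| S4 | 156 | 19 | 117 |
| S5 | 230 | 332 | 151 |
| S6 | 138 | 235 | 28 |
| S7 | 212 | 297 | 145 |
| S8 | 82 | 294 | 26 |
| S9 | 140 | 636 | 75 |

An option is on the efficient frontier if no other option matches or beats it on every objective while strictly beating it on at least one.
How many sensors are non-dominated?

4

S1: not dominated.
S2: dominated by S1 (cost 112≤134, sample rate 367≥257, power draw 49≤167).
S3: not dominated (best sample rate).
S4: dominated by S1 (cost 112≤156, sample rate 367≥19, power draw 49≤117).
S5: dominated by S1 (cost 112≤230, sample rate 367≥332, power draw 49≤151).
S6: dominated by S8 (cost 82≤138, sample rate 294≥235, power draw 26≤28).
S7: dominated by S1 (cost 112≤212, sample rate 367≥297, power draw 49≤145).
S8: not dominated (best cost).
S9: not dominated.
Pareto-optimal: S1, S3, S8, S9 → 4.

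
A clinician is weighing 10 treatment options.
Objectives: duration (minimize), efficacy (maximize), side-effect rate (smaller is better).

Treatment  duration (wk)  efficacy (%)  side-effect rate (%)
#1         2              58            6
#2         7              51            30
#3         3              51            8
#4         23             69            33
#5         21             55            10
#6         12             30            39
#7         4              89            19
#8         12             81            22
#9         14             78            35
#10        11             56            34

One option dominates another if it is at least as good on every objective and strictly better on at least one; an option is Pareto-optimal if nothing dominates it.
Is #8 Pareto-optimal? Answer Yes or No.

#7 vs #8: duration 4≤12, efficacy 89≥81, side-effect rate 19≤22 — #7 is at least as good on every objective and strictly better on at least one, so #7 dominates #8.

No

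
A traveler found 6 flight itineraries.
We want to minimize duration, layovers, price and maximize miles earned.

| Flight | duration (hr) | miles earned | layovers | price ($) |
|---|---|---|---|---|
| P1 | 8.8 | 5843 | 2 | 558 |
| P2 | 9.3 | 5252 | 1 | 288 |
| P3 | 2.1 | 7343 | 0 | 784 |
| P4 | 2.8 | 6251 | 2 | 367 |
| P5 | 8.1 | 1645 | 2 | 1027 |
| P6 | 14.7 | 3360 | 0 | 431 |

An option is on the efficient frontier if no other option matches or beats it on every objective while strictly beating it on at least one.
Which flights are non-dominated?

P1: dominated by P4 (duration 2.8≤8.8, miles earned 6251≥5843, layovers 2≤2, price 367≤558).
P2: not dominated (best price).
P3: not dominated (best duration).
P4: not dominated.
P5: dominated by P3 (duration 2.1≤8.1, miles earned 7343≥1645, layovers 0≤2, price 784≤1027).
P6: not dominated.

P2, P3, P4, P6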